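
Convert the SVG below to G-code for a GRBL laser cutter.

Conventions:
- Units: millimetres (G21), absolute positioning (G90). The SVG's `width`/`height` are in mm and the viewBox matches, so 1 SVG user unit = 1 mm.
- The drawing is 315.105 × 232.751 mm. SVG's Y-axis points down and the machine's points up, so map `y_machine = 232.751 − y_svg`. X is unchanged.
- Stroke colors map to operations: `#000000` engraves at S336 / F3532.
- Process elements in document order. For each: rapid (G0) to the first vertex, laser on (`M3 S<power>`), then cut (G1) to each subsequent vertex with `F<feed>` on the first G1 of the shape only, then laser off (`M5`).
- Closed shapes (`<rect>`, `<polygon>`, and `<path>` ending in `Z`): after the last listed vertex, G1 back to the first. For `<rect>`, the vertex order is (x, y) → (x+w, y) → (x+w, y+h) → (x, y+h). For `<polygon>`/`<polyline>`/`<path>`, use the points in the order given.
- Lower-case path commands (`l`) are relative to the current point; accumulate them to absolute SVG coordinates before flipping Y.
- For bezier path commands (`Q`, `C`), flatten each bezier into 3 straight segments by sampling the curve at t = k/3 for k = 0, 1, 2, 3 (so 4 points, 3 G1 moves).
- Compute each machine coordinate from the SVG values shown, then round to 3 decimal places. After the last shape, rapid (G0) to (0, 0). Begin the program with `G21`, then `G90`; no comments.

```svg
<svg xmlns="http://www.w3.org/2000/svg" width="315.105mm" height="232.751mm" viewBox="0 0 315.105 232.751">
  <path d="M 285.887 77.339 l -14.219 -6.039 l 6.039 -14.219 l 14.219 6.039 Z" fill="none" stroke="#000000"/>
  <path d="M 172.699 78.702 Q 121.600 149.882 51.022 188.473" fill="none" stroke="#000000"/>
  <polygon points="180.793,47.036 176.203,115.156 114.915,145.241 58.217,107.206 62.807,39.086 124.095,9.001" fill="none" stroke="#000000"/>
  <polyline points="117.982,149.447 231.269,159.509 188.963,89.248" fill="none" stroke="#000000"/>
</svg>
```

G21
G90
G0 X285.887 Y155.412
M3 S336
G1 X271.668 Y161.451 F3532
G1 X277.707 Y175.670
G1 X291.926 Y169.631
G1 X285.887 Y155.412
M5
G0 X172.699 Y154.049
M3 S336
G1 X136.469 Y110.217 F3532
G1 X95.910 Y73.626
G1 X51.022 Y44.278
M5
G0 X180.793 Y185.715
M3 S336
G1 X176.203 Y117.595 F3532
G1 X114.915 Y87.510
G1 X58.217 Y125.545
G1 X62.807 Y193.665
G1 X124.095 Y223.750
G1 X180.793 Y185.715
M5
G0 X117.982 Y83.304
M3 S336
G1 X231.269 Y73.242 F3532
G1 X188.963 Y143.503
M5
G0 X0.000 Y0.000

viewBox `0 0 315.105 232.751` with mm width/height → 1 unit = 1 mm. Flip: y_m = 232.751 − y_svg.

**Shape 1** — `<path>` regular polygon, stroke `#000000` → engrave (S336, F3532). Machine vertices: (285.887,155.412) → (271.668,161.451) → (277.707,175.670) → (291.926,169.631) → (285.887,155.412). Closed: final G1 returns to the first vertex.

**Shape 2** — `<path>` quadratic bezier, stroke `#000000` → engrave (S336, F3532). Control points (SVG): P0=(172.699,78.702), P1=(121.600,149.882), P2=(51.022,188.473); sampled at t=k/3. Machine vertices: (172.699,154.049) → (136.469,110.217) → (95.910,73.626) → (51.022,44.278). Open path.

**Shape 3** — `<polygon>` regular polygon, stroke `#000000` → engrave (S336, F3532). Machine vertices: (180.793,185.715) → (176.203,117.595) → (114.915,87.510) → (58.217,125.545) → (62.807,193.665) → (124.095,223.750) → (180.793,185.715). Closed: final G1 returns to the first vertex.

**Shape 4** — `<polyline>` open polyline, stroke `#000000` → engrave (S336, F3532). Machine vertices: (117.982,83.304) → (231.269,73.242) → (188.963,143.503). Open path.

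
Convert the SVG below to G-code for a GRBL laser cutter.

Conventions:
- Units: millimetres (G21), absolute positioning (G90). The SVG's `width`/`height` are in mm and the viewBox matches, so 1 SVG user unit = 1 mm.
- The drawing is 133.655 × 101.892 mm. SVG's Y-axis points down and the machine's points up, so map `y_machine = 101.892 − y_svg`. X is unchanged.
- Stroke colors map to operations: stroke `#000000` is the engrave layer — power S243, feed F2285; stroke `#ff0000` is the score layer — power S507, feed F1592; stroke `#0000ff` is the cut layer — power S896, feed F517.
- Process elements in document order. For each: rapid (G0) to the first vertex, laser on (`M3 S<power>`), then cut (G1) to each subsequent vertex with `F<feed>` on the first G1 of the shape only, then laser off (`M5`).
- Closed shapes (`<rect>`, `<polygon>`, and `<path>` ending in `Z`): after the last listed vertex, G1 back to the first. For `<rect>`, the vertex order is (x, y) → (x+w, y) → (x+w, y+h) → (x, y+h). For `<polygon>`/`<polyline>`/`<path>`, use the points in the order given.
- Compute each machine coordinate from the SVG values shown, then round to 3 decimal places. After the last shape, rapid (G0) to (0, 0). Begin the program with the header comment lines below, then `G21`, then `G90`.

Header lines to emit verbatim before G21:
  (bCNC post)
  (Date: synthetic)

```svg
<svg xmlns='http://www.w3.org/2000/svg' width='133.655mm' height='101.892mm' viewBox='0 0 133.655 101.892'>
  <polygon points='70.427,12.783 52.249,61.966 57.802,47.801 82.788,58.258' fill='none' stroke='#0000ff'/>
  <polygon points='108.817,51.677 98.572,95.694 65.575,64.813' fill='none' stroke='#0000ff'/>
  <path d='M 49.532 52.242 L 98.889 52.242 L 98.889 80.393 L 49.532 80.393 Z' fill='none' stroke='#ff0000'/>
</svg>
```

(bCNC post)
(Date: synthetic)
G21
G90
G0 X70.427 Y89.109
M3 S896
G1 X52.249 Y39.926 F517
G1 X57.802 Y54.091
G1 X82.788 Y43.634
G1 X70.427 Y89.109
M5
G0 X108.817 Y50.215
M3 S896
G1 X98.572 Y6.198 F517
G1 X65.575 Y37.079
G1 X108.817 Y50.215
M5
G0 X49.532 Y49.650
M3 S507
G1 X98.889 Y49.650 F1592
G1 X98.889 Y21.499
G1 X49.532 Y21.499
G1 X49.532 Y49.650
M5
G0 X0.000 Y0.000

1 u = 1 mm; y_m = 101.892 − y.

[1] `<polygon>` closed polygon, #0000ff→cut S896 F517: (70.427,89.109) → (52.249,39.926) → (57.802,54.091) → (82.788,43.634) → (70.427,89.109) (closed)

[2] `<polygon>` regular polygon, #0000ff→cut S896 F517: (108.817,50.215) → (98.572,6.198) → (65.575,37.079) → (108.817,50.215) (closed)

[3] `<path>` rectangle, #ff0000→score S507 F1592: (49.532,49.650) → (98.889,49.650) → (98.889,21.499) → (49.532,21.499) → (49.532,49.650) (closed)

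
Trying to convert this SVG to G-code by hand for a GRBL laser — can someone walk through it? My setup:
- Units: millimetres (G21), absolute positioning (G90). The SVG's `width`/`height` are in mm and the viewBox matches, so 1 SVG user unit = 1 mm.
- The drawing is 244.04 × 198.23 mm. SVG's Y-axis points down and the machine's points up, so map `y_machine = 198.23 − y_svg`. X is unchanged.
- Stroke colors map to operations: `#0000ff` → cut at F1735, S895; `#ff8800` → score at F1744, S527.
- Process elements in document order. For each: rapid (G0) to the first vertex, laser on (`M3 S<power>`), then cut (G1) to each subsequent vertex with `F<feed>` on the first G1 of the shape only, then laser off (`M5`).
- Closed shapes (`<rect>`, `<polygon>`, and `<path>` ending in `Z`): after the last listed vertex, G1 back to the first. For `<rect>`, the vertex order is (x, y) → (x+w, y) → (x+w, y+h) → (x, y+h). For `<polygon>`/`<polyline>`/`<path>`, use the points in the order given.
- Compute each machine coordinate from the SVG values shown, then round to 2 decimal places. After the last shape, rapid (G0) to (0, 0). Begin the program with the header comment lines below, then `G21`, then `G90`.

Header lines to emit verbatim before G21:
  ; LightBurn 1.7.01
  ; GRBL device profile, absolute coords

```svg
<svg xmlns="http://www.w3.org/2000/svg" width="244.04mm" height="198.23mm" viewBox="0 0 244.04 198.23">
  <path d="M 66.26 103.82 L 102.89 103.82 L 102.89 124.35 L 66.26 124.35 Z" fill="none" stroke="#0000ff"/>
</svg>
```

; LightBurn 1.7.01
; GRBL device profile, absolute coords
G21
G90
G0 X66.26 Y94.41
M3 S895
G1 X102.89 Y94.41 F1735
G1 X102.89 Y73.88
G1 X66.26 Y73.88
G1 X66.26 Y94.41
M5
G0 X0.00 Y0.00

Since the viewBox matches the mm dimensions, user units are millimetres directly. The only transform is the Y-flip y_m = 198.23 − y_svg.

Shape 1 is a rectangle drawn with `<path>`. Its stroke #0000ff means cut at S895, F1735. After flipping Y the toolpath is (66.26,94.41) → (102.89,94.41) → (102.89,73.88) → (66.26,73.88) → (66.26,94.41), returning to the start.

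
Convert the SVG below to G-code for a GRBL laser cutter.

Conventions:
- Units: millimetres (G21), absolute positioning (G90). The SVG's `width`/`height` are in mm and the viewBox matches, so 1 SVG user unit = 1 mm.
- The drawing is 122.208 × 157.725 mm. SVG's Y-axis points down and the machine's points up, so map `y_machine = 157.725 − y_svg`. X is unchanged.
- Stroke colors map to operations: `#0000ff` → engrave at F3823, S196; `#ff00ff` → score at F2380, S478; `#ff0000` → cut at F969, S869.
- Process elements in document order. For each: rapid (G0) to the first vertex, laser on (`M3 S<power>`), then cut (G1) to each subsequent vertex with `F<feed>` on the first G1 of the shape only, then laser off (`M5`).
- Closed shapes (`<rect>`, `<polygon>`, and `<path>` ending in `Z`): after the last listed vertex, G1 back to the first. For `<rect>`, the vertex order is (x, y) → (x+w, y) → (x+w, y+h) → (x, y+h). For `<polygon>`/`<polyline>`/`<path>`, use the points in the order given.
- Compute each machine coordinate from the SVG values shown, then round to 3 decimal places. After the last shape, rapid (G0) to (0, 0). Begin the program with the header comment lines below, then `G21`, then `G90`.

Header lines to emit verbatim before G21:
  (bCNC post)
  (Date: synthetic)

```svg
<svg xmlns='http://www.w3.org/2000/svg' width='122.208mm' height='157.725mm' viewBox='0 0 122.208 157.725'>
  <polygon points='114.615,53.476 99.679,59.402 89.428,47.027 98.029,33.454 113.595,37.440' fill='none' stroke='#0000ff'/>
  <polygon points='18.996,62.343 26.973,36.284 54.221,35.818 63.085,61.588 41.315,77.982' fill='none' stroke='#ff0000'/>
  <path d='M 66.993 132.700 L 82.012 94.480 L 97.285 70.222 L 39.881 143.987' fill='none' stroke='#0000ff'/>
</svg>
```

(bCNC post)
(Date: synthetic)
G21
G90
G0 X114.615 Y104.249
M3 S196
G1 X99.679 Y98.323 F3823
G1 X89.428 Y110.698
G1 X98.029 Y124.271
G1 X113.595 Y120.285
G1 X114.615 Y104.249
M5
G0 X18.996 Y95.382
M3 S869
G1 X26.973 Y121.441 F969
G1 X54.221 Y121.907
G1 X63.085 Y96.137
G1 X41.315 Y79.743
G1 X18.996 Y95.382
M5
G0 X66.993 Y25.025
M3 S196
G1 X82.012 Y63.245 F3823
G1 X97.285 Y87.503
G1 X39.881 Y13.738
M5
G0 X0.000 Y0.000

Since the viewBox matches the mm dimensions, user units are millimetres directly. The only transform is the Y-flip y_m = 157.725 − y_svg.

Shape 1 is a regular polygon drawn with `<polygon>`. Its stroke #0000ff means engrave at S196, F3823. After flipping Y the toolpath is (114.615,104.249) → (99.679,98.323) → (89.428,110.698) → (98.029,124.271) → (113.595,120.285) → (114.615,104.249), returning to the start.

Shape 2 is a regular polygon drawn with `<polygon>`. Its stroke #ff0000 means cut at S869, F969. After flipping Y the toolpath is (18.996,95.382) → (26.973,121.441) → (54.221,121.907) → (63.085,96.137) → (41.315,79.743) → (18.996,95.382), returning to the start.

Shape 3 is a open polyline drawn with `<path>`. Its stroke #0000ff means engrave at S196, F3823. After flipping Y the toolpath is (66.993,25.025) → (82.012,63.245) → (97.285,87.503) → (39.881,13.738).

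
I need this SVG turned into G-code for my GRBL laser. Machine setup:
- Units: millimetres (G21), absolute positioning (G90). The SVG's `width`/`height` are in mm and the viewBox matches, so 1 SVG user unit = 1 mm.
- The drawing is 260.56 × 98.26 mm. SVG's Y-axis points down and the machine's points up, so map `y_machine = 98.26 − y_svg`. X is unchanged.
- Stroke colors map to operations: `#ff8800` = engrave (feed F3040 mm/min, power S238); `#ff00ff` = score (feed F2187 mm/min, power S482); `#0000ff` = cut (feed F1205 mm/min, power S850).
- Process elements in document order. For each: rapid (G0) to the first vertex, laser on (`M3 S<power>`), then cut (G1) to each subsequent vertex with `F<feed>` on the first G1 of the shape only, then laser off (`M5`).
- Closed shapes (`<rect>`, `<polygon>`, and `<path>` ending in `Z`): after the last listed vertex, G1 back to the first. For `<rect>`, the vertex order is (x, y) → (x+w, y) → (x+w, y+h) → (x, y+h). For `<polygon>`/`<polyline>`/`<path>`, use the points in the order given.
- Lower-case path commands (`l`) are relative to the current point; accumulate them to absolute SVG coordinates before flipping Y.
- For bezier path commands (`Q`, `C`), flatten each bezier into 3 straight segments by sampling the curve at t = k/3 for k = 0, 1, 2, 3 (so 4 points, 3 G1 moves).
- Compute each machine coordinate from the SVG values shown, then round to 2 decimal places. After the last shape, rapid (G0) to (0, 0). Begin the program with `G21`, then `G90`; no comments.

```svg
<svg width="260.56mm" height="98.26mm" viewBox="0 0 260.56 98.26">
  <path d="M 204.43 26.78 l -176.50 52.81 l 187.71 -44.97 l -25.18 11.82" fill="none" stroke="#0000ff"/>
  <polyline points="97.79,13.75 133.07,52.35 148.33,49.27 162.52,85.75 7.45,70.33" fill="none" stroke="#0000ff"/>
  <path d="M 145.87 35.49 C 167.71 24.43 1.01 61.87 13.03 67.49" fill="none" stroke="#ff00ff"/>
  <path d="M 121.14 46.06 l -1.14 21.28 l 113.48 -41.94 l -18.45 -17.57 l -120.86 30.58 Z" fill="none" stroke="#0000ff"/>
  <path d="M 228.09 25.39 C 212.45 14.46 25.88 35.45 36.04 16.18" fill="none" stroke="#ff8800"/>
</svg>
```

G21
G90
G0 X204.43 Y71.48
M3 S850
G1 X27.93 Y18.67 F1205
G1 X215.64 Y63.64
G1 X190.46 Y51.82
M5
G0 X97.79 Y84.51
M3 S850
G1 X133.07 Y45.91 F1205
G1 X148.33 Y48.99
G1 X162.52 Y12.51
G1 X7.45 Y27.93
M5
G0 X145.87 Y62.77
M3 S482
G1 X118.47 Y60.64 F2187
G1 X46.98 Y44.02
G1 X13.03 Y30.77
M5
G0 X121.14 Y52.20
M3 S850
G1 X120.00 Y30.92 F1205
G1 X233.48 Y72.86
G1 X215.03 Y90.43
G1 X94.17 Y59.85
G1 X121.14 Y52.20
M5
G0 X228.09 Y72.87
M3 S238
G1 X169.09 Y75.83 F3040
G1 X77.84 Y73.56
G1 X36.04 Y82.08
M5
G0 X0.00 Y0.00

viewBox `0 0 260.56 98.26` with mm width/height → 1 unit = 1 mm. Flip: y_m = 98.26 − y_svg.

**Shape 1** — `<path>` open polyline, stroke `#0000ff` → cut (S850, F1205). Machine vertices: (204.43,71.48) → (27.93,18.67) → (215.64,63.64) → (190.46,51.82). Open path.

**Shape 2** — `<polyline>` open polyline, stroke `#0000ff` → cut (S850, F1205). Machine vertices: (97.79,84.51) → (133.07,45.91) → (148.33,48.99) → (162.52,12.51) → (7.45,27.93). Open path.

**Shape 3** — `<path>` cubic bezier, stroke `#ff00ff` → score (S482, F2187). Control points (SVG): P0=(145.87,35.49), P1=(167.71,24.43), P2=(1.01,61.87), P3=(13.03,67.49); sampled at t=k/3. Machine vertices: (145.87,62.77) → (118.47,60.64) → (46.98,44.02) → (13.03,30.77). Open path.

**Shape 4** — `<path>` closed polygon, stroke `#0000ff` → cut (S850, F1205). Machine vertices: (121.14,52.20) → (120.00,30.92) → (233.48,72.86) → (215.03,90.43) → (94.17,59.85) → (121.14,52.20). Closed: final G1 returns to the first vertex.

**Shape 5** — `<path>` cubic bezier, stroke `#ff8800` → engrave (S238, F3040). Control points (SVG): P0=(228.09,25.39), P1=(212.45,14.46), P2=(25.88,35.45), P3=(36.04,16.18); sampled at t=k/3. Machine vertices: (228.09,72.87) → (169.09,75.83) → (77.84,73.56) → (36.04,82.08). Open path.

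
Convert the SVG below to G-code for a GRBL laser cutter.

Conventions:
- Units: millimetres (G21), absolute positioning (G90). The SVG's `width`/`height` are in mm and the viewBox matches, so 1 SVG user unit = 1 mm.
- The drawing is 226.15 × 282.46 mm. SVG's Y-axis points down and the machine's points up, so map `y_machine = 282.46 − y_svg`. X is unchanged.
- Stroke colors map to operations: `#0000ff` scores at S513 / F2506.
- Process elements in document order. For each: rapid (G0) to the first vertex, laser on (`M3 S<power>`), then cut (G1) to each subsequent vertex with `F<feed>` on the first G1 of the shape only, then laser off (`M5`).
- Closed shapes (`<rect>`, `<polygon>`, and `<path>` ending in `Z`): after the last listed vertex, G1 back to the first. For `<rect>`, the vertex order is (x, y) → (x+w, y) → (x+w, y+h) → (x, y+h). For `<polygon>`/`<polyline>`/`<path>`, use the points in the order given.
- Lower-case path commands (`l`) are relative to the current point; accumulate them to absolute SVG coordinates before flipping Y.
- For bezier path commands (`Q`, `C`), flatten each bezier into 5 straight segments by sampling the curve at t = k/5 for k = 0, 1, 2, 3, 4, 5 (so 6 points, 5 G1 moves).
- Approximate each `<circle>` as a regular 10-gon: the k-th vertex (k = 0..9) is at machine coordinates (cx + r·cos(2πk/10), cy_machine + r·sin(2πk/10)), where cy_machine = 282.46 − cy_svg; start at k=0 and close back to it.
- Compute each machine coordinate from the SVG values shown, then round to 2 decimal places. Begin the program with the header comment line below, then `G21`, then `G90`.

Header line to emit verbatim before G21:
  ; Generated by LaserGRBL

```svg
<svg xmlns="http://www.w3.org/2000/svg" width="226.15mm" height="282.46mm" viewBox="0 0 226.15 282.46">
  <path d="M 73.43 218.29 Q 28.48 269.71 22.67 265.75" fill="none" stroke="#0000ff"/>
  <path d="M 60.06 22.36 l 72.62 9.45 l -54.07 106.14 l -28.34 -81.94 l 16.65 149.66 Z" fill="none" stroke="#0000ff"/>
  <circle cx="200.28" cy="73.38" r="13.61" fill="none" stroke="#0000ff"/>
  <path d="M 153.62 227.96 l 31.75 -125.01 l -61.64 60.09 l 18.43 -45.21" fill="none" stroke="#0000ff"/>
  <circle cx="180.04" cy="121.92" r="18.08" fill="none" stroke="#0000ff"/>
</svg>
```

Since the viewBox matches the mm dimensions, user units are millimetres directly. The only transform is the Y-flip y_m = 282.46 − y_svg.

Shape 1 is a quadratic bezier drawn with `<path>`. Its stroke #0000ff means score at S513, F2506. After flipping Y the toolpath is (73.43,64.17) → (57.02,45.82) → (43.73,31.89) → (33.58,22.40) → (26.56,17.34) → (22.67,16.71).

Shape 2 is a closed polygon drawn with `<path>`. Its stroke #0000ff means score at S513, F2506. After flipping Y the toolpath is (60.06,260.10) → (132.68,250.65) → (78.61,144.51) → (50.27,226.45) → (66.92,76.79) → (60.06,260.10), returning to the start.

Shape 3 is a circle drawn with `<circle>`. Its stroke #0000ff means score at S513, F2506. After flipping Y the toolpath is (213.89,209.08) → (211.29,217.08) → (204.49,222.02) → (196.07,222.02) → (189.27,217.08) → (186.67,209.08) → (189.27,201.08) → (196.07,196.14) → (204.49,196.14) → (211.29,201.08) → (213.89,209.08), returning to the start.

Shape 4 is a open polyline drawn with `<path>`. Its stroke #0000ff means score at S513, F2506. After flipping Y the toolpath is (153.62,54.50) → (185.37,179.51) → (123.73,119.42) → (142.16,164.63).

Shape 5 is a circle drawn with `<circle>`. Its stroke #0000ff means score at S513, F2506. After flipping Y the toolpath is (198.12,160.54) → (194.67,171.17) → (185.63,177.74) → (174.45,177.74) → (165.41,171.17) → (161.96,160.54) → (165.41,149.91) → (174.45,143.34) → (185.63,143.34) → (194.67,149.91) → (198.12,160.54), returning to the start.

; Generated by LaserGRBL
G21
G90
G0 X73.43 Y64.17
M3 S513
G1 X57.02 Y45.82 F2506
G1 X43.73 Y31.89
G1 X33.58 Y22.40
G1 X26.56 Y17.34
G1 X22.67 Y16.71
M5
G0 X60.06 Y260.10
M3 S513
G1 X132.68 Y250.65 F2506
G1 X78.61 Y144.51
G1 X50.27 Y226.45
G1 X66.92 Y76.79
G1 X60.06 Y260.10
M5
G0 X213.89 Y209.08
M3 S513
G1 X211.29 Y217.08 F2506
G1 X204.49 Y222.02
G1 X196.07 Y222.02
G1 X189.27 Y217.08
G1 X186.67 Y209.08
G1 X189.27 Y201.08
G1 X196.07 Y196.14
G1 X204.49 Y196.14
G1 X211.29 Y201.08
G1 X213.89 Y209.08
M5
G0 X153.62 Y54.50
M3 S513
G1 X185.37 Y179.51 F2506
G1 X123.73 Y119.42
G1 X142.16 Y164.63
M5
G0 X198.12 Y160.54
M3 S513
G1 X194.67 Y171.17 F2506
G1 X185.63 Y177.74
G1 X174.45 Y177.74
G1 X165.41 Y171.17
G1 X161.96 Y160.54
G1 X165.41 Y149.91
G1 X174.45 Y143.34
G1 X185.63 Y143.34
G1 X194.67 Y149.91
G1 X198.12 Y160.54
M5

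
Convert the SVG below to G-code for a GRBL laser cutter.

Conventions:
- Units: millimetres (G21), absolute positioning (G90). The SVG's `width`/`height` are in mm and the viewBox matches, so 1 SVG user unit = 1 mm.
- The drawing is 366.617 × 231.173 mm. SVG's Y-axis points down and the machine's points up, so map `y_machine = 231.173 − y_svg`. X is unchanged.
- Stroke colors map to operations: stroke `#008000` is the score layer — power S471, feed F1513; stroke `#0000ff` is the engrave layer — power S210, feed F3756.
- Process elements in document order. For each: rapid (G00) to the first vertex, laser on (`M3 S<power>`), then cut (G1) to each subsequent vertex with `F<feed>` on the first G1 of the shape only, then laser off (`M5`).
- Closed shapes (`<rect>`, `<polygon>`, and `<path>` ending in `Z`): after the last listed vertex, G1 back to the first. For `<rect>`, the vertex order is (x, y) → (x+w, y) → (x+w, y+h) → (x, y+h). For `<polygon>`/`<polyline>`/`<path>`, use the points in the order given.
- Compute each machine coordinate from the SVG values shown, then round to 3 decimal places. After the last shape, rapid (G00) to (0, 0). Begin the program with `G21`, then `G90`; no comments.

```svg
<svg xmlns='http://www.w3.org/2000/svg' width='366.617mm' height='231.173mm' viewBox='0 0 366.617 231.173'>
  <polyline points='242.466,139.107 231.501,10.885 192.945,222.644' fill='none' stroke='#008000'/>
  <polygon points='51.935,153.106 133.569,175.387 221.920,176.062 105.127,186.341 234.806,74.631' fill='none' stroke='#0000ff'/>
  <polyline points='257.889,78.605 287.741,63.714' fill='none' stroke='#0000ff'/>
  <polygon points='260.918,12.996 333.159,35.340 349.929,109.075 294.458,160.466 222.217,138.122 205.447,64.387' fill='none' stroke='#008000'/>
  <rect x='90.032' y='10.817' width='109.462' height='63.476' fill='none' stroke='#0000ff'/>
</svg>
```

G21
G90
G00 X242.466 Y92.066
M3 S471
G1 X231.501 Y220.288 F1513
G1 X192.945 Y8.529
M5
G00 X51.935 Y78.067
M3 S210
G1 X133.569 Y55.786 F3756
G1 X221.920 Y55.111
G1 X105.127 Y44.832
G1 X234.806 Y156.542
G1 X51.935 Y78.067
M5
G00 X257.889 Y152.568
M3 S210
G1 X287.741 Y167.459 F3756
M5
G00 X260.918 Y218.177
M3 S471
G1 X333.159 Y195.833 F1513
G1 X349.929 Y122.098
G1 X294.458 Y70.707
G1 X222.217 Y93.051
G1 X205.447 Y166.786
G1 X260.918 Y218.177
M5
G00 X90.032 Y220.356
M3 S210
G1 X199.494 Y220.356 F3756
G1 X199.494 Y156.880
G1 X90.032 Y156.880
G1 X90.032 Y220.356
M5
G00 X0.000 Y0.000

Since the viewBox matches the mm dimensions, user units are millimetres directly. The only transform is the Y-flip y_m = 231.173 − y_svg.

Shape 1 is a open polyline drawn with `<polyline>`. Its stroke #008000 means score at S471, F1513. After flipping Y the toolpath is (242.466,92.066) → (231.501,220.288) → (192.945,8.529).

Shape 2 is a closed polygon drawn with `<polygon>`. Its stroke #0000ff means engrave at S210, F3756. After flipping Y the toolpath is (51.935,78.067) → (133.569,55.786) → (221.920,55.111) → (105.127,44.832) → (234.806,156.542) → (51.935,78.067), returning to the start.

Shape 3 is a line segment drawn with `<polyline>`. Its stroke #0000ff means engrave at S210, F3756. After flipping Y the toolpath is (257.889,152.568) → (287.741,167.459).

Shape 4 is a regular polygon drawn with `<polygon>`. Its stroke #008000 means score at S471, F1513. After flipping Y the toolpath is (260.918,218.177) → (333.159,195.833) → (349.929,122.098) → (294.458,70.707) → (222.217,93.051) → (205.447,166.786) → (260.918,218.177), returning to the start.

Shape 5 is a rectangle drawn with `<rect>`. Its stroke #0000ff means engrave at S210, F3756. After flipping Y the toolpath is (90.032,220.356) → (199.494,220.356) → (199.494,156.880) → (90.032,156.880) → (90.032,220.356), returning to the start.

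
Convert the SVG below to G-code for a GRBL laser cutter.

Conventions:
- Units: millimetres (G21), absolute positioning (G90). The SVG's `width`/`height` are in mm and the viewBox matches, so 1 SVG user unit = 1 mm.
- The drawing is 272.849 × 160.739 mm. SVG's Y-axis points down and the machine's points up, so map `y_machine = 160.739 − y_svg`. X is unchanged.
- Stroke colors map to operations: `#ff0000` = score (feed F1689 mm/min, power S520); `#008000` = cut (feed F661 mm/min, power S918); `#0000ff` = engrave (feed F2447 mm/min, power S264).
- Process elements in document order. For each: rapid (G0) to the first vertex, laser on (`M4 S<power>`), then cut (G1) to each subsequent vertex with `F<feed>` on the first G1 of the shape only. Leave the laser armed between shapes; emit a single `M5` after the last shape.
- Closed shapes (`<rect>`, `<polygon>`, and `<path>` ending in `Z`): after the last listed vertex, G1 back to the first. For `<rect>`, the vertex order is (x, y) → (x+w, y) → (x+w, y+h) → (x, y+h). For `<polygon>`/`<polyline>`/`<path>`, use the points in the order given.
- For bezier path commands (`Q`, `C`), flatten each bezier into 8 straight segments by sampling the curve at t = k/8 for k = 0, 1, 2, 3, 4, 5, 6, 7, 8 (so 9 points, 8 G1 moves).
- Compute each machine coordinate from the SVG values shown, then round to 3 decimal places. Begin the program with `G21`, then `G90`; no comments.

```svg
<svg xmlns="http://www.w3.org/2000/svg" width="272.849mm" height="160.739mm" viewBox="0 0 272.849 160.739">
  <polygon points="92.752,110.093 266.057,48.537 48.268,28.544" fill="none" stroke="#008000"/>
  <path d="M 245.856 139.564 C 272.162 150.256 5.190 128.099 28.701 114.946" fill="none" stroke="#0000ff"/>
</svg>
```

Since the viewBox matches the mm dimensions, user units are millimetres directly. The only transform is the Y-flip y_m = 160.739 − y_svg.

Shape 1 is a closed polygon drawn with `<polygon>`. Its stroke #008000 means cut at S918, F661. After flipping Y the toolpath is (92.752,50.646) → (266.057,112.202) → (48.268,132.195) → (92.752,50.646), returning to the start.

Shape 2 is a cubic bezier drawn with `<path>`. Its stroke #0000ff means engrave at S264, F2447. After flipping Y the toolpath is (245.856,21.175) → (243.114,18.624) → (219.717,18.661) → (182.508,20.798) → (138.327,24.542) → (94.014,29.404) → (56.412,34.894) → (32.361,40.520) → (28.701,45.793).

G21
G90
G0 X92.752 Y50.646
M4 S918
G1 X266.057 Y112.202 F661
G1 X48.268 Y132.195
G1 X92.752 Y50.646
G0 X245.856 Y21.175
M4 S264
G1 X243.114 Y18.624 F2447
G1 X219.717 Y18.661
G1 X182.508 Y20.798
G1 X138.327 Y24.542
G1 X94.014 Y29.404
G1 X56.412 Y34.894
G1 X32.361 Y40.520
G1 X28.701 Y45.793
M5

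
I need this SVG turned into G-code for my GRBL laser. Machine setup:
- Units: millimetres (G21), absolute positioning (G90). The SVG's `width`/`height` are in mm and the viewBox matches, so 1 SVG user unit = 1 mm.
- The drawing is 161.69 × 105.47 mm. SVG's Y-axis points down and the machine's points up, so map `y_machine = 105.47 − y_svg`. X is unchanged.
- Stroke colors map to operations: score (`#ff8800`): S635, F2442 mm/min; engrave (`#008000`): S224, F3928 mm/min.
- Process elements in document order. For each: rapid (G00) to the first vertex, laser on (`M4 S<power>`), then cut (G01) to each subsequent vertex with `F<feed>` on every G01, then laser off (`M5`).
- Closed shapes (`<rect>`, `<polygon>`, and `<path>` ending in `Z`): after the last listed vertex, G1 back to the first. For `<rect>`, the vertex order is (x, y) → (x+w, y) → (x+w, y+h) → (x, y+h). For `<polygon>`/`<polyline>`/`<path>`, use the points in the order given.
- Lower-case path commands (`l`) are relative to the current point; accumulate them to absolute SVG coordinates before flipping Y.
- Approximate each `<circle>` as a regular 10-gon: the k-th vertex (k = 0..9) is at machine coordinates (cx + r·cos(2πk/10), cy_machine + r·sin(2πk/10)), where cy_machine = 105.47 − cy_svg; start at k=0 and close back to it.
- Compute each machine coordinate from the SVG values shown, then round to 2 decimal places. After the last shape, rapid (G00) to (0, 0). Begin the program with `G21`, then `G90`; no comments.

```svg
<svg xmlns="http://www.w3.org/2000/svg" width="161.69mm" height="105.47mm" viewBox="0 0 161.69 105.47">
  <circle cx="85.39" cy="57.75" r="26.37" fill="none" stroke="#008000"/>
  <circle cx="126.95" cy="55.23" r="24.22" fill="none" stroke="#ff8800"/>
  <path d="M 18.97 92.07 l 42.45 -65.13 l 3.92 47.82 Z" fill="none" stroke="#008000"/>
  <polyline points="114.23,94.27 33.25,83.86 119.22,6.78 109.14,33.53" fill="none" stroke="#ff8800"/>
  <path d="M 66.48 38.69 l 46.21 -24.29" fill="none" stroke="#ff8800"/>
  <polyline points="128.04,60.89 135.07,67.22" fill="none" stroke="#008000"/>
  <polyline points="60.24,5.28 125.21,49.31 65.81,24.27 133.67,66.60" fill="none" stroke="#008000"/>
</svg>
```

viewBox `0 0 161.69 105.47` with mm width/height → 1 unit = 1 mm. Flip: y_m = 105.47 − y_svg.

**Shape 1** — `<circle>` circle, stroke `#008000` → engrave (S224, F3928). Machine vertices: (111.76,47.72) → (106.72,63.22) → (93.54,72.80) → (77.24,72.80) → (64.06,63.22) → (59.02,47.72) → (64.06,32.22) → (77.24,22.64) → (93.54,22.64) → (106.72,32.22) → (111.76,47.72). Closed: final G1 returns to the first vertex.

**Shape 2** — `<circle>` circle, stroke `#ff8800` → score (S635, F2442). Machine vertices: (151.17,50.24) → (146.54,64.48) → (134.43,73.27) → (119.47,73.27) → (107.36,64.48) → (102.73,50.24) → (107.36,36.00) → (119.47,27.21) → (134.43,27.21) → (146.54,36.00) → (151.17,50.24). Closed: final G1 returns to the first vertex.

**Shape 3** — `<path>` closed polygon, stroke `#008000` → engrave (S224, F3928). Machine vertices: (18.97,13.40) → (61.42,78.53) → (65.34,30.71) → (18.97,13.40). Closed: final G1 returns to the first vertex.

**Shape 4** — `<polyline>` open polyline, stroke `#ff8800` → score (S635, F2442). Machine vertices: (114.23,11.20) → (33.25,21.61) → (119.22,98.69) → (109.14,71.94). Open path.

**Shape 5** — `<path>` line segment, stroke `#ff8800` → score (S635, F2442). Machine vertices: (66.48,66.78) → (112.69,91.07). Open path.

**Shape 6** — `<polyline>` line segment, stroke `#008000` → engrave (S224, F3928). Machine vertices: (128.04,44.58) → (135.07,38.25). Open path.

**Shape 7** — `<polyline>` open polyline, stroke `#008000` → engrave (S224, F3928). Machine vertices: (60.24,100.19) → (125.21,56.16) → (65.81,81.20) → (133.67,38.87). Open path.

G21
G90
G00 X111.76 Y47.72
M4 S224
G01 X106.72 Y63.22 F3928
G01 X93.54 Y72.80 F3928
G01 X77.24 Y72.80 F3928
G01 X64.06 Y63.22 F3928
G01 X59.02 Y47.72 F3928
G01 X64.06 Y32.22 F3928
G01 X77.24 Y22.64 F3928
G01 X93.54 Y22.64 F3928
G01 X106.72 Y32.22 F3928
G01 X111.76 Y47.72 F3928
M5
G00 X151.17 Y50.24
M4 S635
G01 X146.54 Y64.48 F2442
G01 X134.43 Y73.27 F2442
G01 X119.47 Y73.27 F2442
G01 X107.36 Y64.48 F2442
G01 X102.73 Y50.24 F2442
G01 X107.36 Y36.00 F2442
G01 X119.47 Y27.21 F2442
G01 X134.43 Y27.21 F2442
G01 X146.54 Y36.00 F2442
G01 X151.17 Y50.24 F2442
M5
G00 X18.97 Y13.40
M4 S224
G01 X61.42 Y78.53 F3928
G01 X65.34 Y30.71 F3928
G01 X18.97 Y13.40 F3928
M5
G00 X114.23 Y11.20
M4 S635
G01 X33.25 Y21.61 F2442
G01 X119.22 Y98.69 F2442
G01 X109.14 Y71.94 F2442
M5
G00 X66.48 Y66.78
M4 S635
G01 X112.69 Y91.07 F2442
M5
G00 X128.04 Y44.58
M4 S224
G01 X135.07 Y38.25 F3928
M5
G00 X60.24 Y100.19
M4 S224
G01 X125.21 Y56.16 F3928
G01 X65.81 Y81.20 F3928
G01 X133.67 Y38.87 F3928
M5
G00 X0.00 Y0.00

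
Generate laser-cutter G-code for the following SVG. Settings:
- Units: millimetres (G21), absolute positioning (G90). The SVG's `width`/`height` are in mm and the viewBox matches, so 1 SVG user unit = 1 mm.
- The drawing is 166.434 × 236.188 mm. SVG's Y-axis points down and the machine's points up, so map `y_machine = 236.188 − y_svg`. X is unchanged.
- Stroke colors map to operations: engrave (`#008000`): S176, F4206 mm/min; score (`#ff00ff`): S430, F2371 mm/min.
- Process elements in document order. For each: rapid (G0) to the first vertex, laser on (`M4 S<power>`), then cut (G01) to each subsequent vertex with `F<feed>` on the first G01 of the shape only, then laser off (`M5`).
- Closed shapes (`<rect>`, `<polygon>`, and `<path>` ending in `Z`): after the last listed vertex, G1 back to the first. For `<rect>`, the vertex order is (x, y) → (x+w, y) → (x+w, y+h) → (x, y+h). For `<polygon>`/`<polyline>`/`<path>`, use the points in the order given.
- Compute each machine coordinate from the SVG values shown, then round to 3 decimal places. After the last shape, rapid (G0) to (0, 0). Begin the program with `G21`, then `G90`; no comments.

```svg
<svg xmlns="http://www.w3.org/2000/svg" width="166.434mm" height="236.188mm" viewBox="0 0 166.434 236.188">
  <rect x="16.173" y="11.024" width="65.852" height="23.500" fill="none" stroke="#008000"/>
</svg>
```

viewBox `0 0 166.434 236.188` with mm width/height → 1 unit = 1 mm. Flip: y_m = 236.188 − y_svg.

**Shape 1** — `<rect>` rectangle, stroke `#008000` → engrave (S176, F4206). Machine vertices: (16.173,225.164) → (82.025,225.164) → (82.025,201.664) → (16.173,201.664) → (16.173,225.164). Closed: final G1 returns to the first vertex.

G21
G90
G0 X16.173 Y225.164
M4 S176
G01 X82.025 Y225.164 F4206
G01 X82.025 Y201.664
G01 X16.173 Y201.664
G01 X16.173 Y225.164
M5
G0 X0.000 Y0.000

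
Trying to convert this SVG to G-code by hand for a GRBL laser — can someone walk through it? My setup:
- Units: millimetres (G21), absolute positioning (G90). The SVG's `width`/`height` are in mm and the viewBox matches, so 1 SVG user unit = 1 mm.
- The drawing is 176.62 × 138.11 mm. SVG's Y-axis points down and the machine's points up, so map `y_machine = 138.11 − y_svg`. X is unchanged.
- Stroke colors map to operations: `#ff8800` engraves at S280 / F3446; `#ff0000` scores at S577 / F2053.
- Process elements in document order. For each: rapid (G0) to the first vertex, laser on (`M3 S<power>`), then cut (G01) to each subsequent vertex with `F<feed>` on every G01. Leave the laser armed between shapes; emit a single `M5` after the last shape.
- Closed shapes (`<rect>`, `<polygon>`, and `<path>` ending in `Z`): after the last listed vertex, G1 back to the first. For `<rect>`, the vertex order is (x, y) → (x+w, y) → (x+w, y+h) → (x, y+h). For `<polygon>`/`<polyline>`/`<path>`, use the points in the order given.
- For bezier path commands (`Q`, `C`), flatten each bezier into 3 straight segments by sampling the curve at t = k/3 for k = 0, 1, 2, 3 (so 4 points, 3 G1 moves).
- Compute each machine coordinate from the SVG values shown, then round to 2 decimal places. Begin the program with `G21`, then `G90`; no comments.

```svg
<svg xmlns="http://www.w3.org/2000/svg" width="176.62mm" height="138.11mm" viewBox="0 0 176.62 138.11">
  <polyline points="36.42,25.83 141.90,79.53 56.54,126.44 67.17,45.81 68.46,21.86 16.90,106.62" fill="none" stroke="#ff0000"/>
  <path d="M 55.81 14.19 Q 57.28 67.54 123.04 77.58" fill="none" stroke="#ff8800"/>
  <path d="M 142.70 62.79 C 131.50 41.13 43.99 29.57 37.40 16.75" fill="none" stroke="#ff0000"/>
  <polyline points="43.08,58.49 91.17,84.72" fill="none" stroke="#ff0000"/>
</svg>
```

viewBox `0 0 176.62 138.11` with mm width/height → 1 unit = 1 mm. Flip: y_m = 138.11 − y_svg.

**Shape 1** — `<polyline>` open polyline, stroke `#ff0000` → score (S577, F2053). Machine vertices: (36.42,112.28) → (141.90,58.58) → (56.54,11.67) → (67.17,92.30) → (68.46,116.25) → (16.90,31.49). Open path.

**Shape 2** — `<path>` quadratic bezier, stroke `#ff8800` → engrave (S280, F3446). Control points (SVG): P0=(55.81,14.19), P1=(57.28,67.54), P2=(123.04,77.58); sampled at t=k/3. Machine vertices: (55.81,123.92) → (63.93,93.17) → (86.34,72.04) → (123.04,60.53). Open path.

**Shape 3** — `<path>` cubic bezier, stroke `#ff0000` → score (S577, F2053). Control points (SVG): P0=(142.70,62.79), P1=(131.50,41.13), P2=(43.99,29.57), P3=(37.40,16.75); sampled at t=k/3. Machine vertices: (142.70,75.32) → (111.89,94.03) → (65.14,108.54) → (37.40,121.36). Open path.

**Shape 4** — `<polyline>` line segment, stroke `#ff0000` → score (S577, F2053). Machine vertices: (43.08,79.62) → (91.17,53.39). Open path.

G21
G90
G0 X36.42 Y112.28
M3 S577
G01 X141.90 Y58.58 F2053
G01 X56.54 Y11.67 F2053
G01 X67.17 Y92.30 F2053
G01 X68.46 Y116.25 F2053
G01 X16.90 Y31.49 F2053
G0 X55.81 Y123.92
M3 S280
G01 X63.93 Y93.17 F3446
G01 X86.34 Y72.04 F3446
G01 X123.04 Y60.53 F3446
G0 X142.70 Y75.32
M3 S577
G01 X111.89 Y94.03 F2053
G01 X65.14 Y108.54 F2053
G01 X37.40 Y121.36 F2053
G0 X43.08 Y79.62
M3 S577
G01 X91.17 Y53.39 F2053
M5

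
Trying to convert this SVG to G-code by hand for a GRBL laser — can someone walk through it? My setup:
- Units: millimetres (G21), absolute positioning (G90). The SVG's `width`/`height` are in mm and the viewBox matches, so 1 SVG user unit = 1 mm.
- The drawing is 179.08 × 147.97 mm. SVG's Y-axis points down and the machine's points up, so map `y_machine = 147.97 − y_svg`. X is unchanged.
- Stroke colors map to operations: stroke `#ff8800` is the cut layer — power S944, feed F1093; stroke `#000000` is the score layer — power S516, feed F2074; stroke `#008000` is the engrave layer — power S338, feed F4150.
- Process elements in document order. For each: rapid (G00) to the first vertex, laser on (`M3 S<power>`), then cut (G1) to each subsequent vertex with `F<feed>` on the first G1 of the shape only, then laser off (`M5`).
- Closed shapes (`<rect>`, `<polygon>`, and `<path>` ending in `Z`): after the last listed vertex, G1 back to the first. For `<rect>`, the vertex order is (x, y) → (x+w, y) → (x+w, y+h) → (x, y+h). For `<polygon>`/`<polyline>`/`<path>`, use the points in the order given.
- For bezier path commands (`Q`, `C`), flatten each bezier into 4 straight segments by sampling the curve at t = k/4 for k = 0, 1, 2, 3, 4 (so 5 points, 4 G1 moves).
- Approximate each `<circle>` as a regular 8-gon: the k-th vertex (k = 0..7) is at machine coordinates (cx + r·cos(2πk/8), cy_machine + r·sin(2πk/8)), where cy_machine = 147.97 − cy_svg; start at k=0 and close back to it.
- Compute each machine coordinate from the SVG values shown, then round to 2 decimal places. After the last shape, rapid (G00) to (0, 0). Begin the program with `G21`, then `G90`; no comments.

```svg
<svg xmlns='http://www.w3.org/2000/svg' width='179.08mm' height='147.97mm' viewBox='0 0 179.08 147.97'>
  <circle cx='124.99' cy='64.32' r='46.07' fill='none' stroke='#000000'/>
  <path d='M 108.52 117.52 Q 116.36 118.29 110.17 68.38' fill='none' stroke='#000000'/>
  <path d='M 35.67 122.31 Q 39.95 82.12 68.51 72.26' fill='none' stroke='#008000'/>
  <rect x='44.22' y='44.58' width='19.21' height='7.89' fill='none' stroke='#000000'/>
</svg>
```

1 u = 1 mm; y_m = 147.97 − y.

[1] `<circle>` circle, #000000→score S516 F2074: (171.06,83.65) → (157.57,116.23) → (124.99,129.72) → (92.41,116.23) → (78.92,83.65) → (92.41,51.07) → (124.99,37.58) → (157.57,51.07) → (171.06,83.65) (closed)

[2] `<path>` quadratic bezier, #000000→score S516 F2074: (108.52,30.45) → (111.56,33.23) → (112.85,42.35) → (112.39,57.80) → (110.17,79.59)

[3] `<path>` quadratic bezier, #008000→engrave S338 F4150: (35.67,25.66) → (39.33,43.86) → (46.02,58.27) → (55.75,68.88) → (68.51,75.71)

[4] `<rect>` rectangle, #000000→score S516 F2074: (44.22,103.39) → (63.43,103.39) → (63.43,95.50) → (44.22,95.50) → (44.22,103.39) (closed)

G21
G90
G00 X171.06 Y83.65
M3 S516
G1 X157.57 Y116.23 F2074
G1 X124.99 Y129.72
G1 X92.41 Y116.23
G1 X78.92 Y83.65
G1 X92.41 Y51.07
G1 X124.99 Y37.58
G1 X157.57 Y51.07
G1 X171.06 Y83.65
M5
G00 X108.52 Y30.45
M3 S516
G1 X111.56 Y33.23 F2074
G1 X112.85 Y42.35
G1 X112.39 Y57.80
G1 X110.17 Y79.59
M5
G00 X35.67 Y25.66
M3 S338
G1 X39.33 Y43.86 F4150
G1 X46.02 Y58.27
G1 X55.75 Y68.88
G1 X68.51 Y75.71
M5
G00 X44.22 Y103.39
M3 S516
G1 X63.43 Y103.39 F2074
G1 X63.43 Y95.50
G1 X44.22 Y95.50
G1 X44.22 Y103.39
M5
G00 X0.00 Y0.00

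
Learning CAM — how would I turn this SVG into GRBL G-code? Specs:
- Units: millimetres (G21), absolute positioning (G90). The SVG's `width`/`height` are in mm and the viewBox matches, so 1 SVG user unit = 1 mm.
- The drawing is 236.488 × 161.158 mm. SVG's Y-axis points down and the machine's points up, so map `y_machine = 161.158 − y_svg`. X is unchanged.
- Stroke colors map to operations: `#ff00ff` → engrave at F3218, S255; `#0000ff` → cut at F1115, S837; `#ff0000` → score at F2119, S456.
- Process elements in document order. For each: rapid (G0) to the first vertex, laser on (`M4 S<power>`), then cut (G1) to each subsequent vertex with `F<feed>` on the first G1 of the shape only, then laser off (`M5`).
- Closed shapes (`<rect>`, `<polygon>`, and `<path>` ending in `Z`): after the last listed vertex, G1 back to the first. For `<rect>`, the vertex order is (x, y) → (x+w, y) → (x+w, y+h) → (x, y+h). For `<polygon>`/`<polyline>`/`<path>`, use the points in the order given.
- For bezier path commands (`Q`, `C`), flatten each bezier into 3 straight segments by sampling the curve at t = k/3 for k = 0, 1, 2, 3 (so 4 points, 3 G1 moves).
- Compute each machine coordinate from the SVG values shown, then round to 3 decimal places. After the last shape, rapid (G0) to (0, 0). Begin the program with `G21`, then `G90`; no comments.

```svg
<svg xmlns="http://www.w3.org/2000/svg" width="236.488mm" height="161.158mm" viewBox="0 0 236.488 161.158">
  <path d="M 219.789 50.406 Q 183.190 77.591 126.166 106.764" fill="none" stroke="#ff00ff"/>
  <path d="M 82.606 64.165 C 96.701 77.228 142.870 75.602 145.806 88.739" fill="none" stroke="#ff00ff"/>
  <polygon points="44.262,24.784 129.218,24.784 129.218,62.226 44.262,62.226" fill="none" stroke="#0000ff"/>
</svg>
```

G21
G90
G0 X219.789 Y110.752
M4 S255
G1 X193.120 Y92.408 F3218
G1 X161.913 Y73.622
G1 X126.166 Y54.394
M5
G0 X82.606 Y96.993
M4 S255
G1 X104.603 Y87.736 F3218
G1 X131.248 Y81.726
G1 X145.806 Y72.419
M5
G0 X44.262 Y136.374
M4 S837
G1 X129.218 Y136.374 F1115
G1 X129.218 Y98.932
G1 X44.262 Y98.932
G1 X44.262 Y136.374
M5
G0 X0.000 Y0.000

viewBox `0 0 236.488 161.158` with mm width/height → 1 unit = 1 mm. Flip: y_m = 161.158 − y_svg.

**Shape 1** — `<path>` quadratic bezier, stroke `#ff00ff` → engrave (S255, F3218). Control points (SVG): P0=(219.789,50.406), P1=(183.190,77.591), P2=(126.166,106.764); sampled at t=k/3. Machine vertices: (219.789,110.752) → (193.120,92.408) → (161.913,73.622) → (126.166,54.394). Open path.

**Shape 2** — `<path>` cubic bezier, stroke `#ff00ff` → engrave (S255, F3218). Control points (SVG): P0=(82.606,64.165), P1=(96.701,77.228), P2=(142.870,75.602), P3=(145.806,88.739); sampled at t=k/3. Machine vertices: (82.606,96.993) → (104.603,87.736) → (131.248,81.726) → (145.806,72.419). Open path.

**Shape 3** — `<polygon>` rectangle, stroke `#0000ff` → cut (S837, F1115). Machine vertices: (44.262,136.374) → (129.218,136.374) → (129.218,98.932) → (44.262,98.932) → (44.262,136.374). Closed: final G1 returns to the first vertex.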